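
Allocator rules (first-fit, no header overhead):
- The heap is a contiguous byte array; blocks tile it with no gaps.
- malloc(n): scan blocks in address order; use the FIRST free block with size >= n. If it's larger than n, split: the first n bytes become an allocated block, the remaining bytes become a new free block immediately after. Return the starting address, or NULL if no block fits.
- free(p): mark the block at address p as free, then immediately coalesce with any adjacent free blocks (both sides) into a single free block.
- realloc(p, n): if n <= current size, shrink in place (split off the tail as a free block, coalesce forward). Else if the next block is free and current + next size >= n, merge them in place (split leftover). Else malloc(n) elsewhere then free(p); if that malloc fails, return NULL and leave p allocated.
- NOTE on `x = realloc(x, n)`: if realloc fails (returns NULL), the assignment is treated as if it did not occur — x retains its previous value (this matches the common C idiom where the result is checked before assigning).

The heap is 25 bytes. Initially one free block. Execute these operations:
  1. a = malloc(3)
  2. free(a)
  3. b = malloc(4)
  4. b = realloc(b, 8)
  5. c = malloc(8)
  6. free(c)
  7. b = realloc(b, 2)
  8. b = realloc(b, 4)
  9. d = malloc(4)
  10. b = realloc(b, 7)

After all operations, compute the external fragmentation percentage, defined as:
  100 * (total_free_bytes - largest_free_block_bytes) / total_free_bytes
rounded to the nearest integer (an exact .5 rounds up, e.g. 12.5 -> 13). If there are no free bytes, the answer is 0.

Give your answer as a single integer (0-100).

Op 1: a = malloc(3) -> a = 0; heap: [0-2 ALLOC][3-24 FREE]
Op 2: free(a) -> (freed a); heap: [0-24 FREE]
Op 3: b = malloc(4) -> b = 0; heap: [0-3 ALLOC][4-24 FREE]
Op 4: b = realloc(b, 8) -> b = 0; heap: [0-7 ALLOC][8-24 FREE]
Op 5: c = malloc(8) -> c = 8; heap: [0-7 ALLOC][8-15 ALLOC][16-24 FREE]
Op 6: free(c) -> (freed c); heap: [0-7 ALLOC][8-24 FREE]
Op 7: b = realloc(b, 2) -> b = 0; heap: [0-1 ALLOC][2-24 FREE]
Op 8: b = realloc(b, 4) -> b = 0; heap: [0-3 ALLOC][4-24 FREE]
Op 9: d = malloc(4) -> d = 4; heap: [0-3 ALLOC][4-7 ALLOC][8-24 FREE]
Op 10: b = realloc(b, 7) -> b = 8; heap: [0-3 FREE][4-7 ALLOC][8-14 ALLOC][15-24 FREE]
Free blocks: [4 10] total_free=14 largest=10 -> 100*(14-10)/14 = 400/14 ≈ 28.571 -> rounds to 29

Answer: 29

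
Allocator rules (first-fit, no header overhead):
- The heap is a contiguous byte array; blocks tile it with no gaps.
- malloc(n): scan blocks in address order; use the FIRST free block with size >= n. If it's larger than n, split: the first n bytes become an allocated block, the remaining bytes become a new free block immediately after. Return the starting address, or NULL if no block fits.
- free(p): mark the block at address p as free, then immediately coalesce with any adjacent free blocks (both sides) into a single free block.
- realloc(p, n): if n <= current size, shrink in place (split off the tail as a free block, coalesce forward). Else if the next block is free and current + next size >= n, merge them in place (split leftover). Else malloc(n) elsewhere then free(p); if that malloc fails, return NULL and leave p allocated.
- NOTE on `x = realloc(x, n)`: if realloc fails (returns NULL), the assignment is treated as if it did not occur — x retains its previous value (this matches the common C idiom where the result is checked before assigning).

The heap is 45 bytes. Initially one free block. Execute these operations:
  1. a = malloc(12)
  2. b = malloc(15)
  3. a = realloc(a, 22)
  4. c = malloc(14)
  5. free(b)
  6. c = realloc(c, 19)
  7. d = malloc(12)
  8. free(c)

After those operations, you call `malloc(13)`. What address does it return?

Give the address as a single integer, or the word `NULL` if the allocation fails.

Op 1: a = malloc(12) -> a = 0; heap: [0-11 ALLOC][12-44 FREE]
Op 2: b = malloc(15) -> b = 12; heap: [0-11 ALLOC][12-26 ALLOC][27-44 FREE]
Op 3: a = realloc(a, 22) -> NULL (a unchanged); heap: [0-11 ALLOC][12-26 ALLOC][27-44 FREE]
Op 4: c = malloc(14) -> c = 27; heap: [0-11 ALLOC][12-26 ALLOC][27-40 ALLOC][41-44 FREE]
Op 5: free(b) -> (freed b); heap: [0-11 ALLOC][12-26 FREE][27-40 ALLOC][41-44 FREE]
Op 6: c = realloc(c, 19) -> NULL (c unchanged); heap: [0-11 ALLOC][12-26 FREE][27-40 ALLOC][41-44 FREE]
Op 7: d = malloc(12) -> d = 12; heap: [0-11 ALLOC][12-23 ALLOC][24-26 FREE][27-40 ALLOC][41-44 FREE]
Op 8: free(c) -> (freed c); heap: [0-11 ALLOC][12-23 ALLOC][24-44 FREE]
malloc(13): first-fit scan over [0-11 ALLOC][12-23 ALLOC][24-44 FREE] -> 24

Answer: 24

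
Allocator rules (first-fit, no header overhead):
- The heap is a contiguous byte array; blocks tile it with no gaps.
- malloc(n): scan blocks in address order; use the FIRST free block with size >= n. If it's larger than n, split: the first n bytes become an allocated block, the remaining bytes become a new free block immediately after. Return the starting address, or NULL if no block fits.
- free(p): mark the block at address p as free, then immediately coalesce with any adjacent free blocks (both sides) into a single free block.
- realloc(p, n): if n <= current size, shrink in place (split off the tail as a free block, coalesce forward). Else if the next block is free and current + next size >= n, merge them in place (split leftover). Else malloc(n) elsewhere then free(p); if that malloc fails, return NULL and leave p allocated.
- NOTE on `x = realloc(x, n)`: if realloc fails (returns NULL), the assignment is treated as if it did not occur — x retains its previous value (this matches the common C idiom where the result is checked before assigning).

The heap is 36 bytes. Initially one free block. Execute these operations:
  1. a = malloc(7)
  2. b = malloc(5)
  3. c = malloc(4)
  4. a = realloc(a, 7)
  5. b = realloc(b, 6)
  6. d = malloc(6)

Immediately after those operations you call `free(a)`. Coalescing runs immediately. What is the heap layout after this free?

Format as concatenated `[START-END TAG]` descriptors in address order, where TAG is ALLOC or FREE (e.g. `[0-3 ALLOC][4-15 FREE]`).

Answer: [0-11 FREE][12-15 ALLOC][16-21 ALLOC][22-27 ALLOC][28-35 FREE]

Derivation:
Op 1: a = malloc(7) -> a = 0; heap: [0-6 ALLOC][7-35 FREE]
Op 2: b = malloc(5) -> b = 7; heap: [0-6 ALLOC][7-11 ALLOC][12-35 FREE]
Op 3: c = malloc(4) -> c = 12; heap: [0-6 ALLOC][7-11 ALLOC][12-15 ALLOC][16-35 FREE]
Op 4: a = realloc(a, 7) -> a = 0; heap: [0-6 ALLOC][7-11 ALLOC][12-15 ALLOC][16-35 FREE]
Op 5: b = realloc(b, 6) -> b = 16; heap: [0-6 ALLOC][7-11 FREE][12-15 ALLOC][16-21 ALLOC][22-35 FREE]
Op 6: d = malloc(6) -> d = 22; heap: [0-6 ALLOC][7-11 FREE][12-15 ALLOC][16-21 ALLOC][22-27 ALLOC][28-35 FREE]
free(a): a = 0 -> block [0-6 ALLOC]; mark free, coalesce with adjacent free neighbors -> [0-11 FREE][12-15 ALLOC][16-21 ALLOC][22-27 ALLOC][28-35 FREE]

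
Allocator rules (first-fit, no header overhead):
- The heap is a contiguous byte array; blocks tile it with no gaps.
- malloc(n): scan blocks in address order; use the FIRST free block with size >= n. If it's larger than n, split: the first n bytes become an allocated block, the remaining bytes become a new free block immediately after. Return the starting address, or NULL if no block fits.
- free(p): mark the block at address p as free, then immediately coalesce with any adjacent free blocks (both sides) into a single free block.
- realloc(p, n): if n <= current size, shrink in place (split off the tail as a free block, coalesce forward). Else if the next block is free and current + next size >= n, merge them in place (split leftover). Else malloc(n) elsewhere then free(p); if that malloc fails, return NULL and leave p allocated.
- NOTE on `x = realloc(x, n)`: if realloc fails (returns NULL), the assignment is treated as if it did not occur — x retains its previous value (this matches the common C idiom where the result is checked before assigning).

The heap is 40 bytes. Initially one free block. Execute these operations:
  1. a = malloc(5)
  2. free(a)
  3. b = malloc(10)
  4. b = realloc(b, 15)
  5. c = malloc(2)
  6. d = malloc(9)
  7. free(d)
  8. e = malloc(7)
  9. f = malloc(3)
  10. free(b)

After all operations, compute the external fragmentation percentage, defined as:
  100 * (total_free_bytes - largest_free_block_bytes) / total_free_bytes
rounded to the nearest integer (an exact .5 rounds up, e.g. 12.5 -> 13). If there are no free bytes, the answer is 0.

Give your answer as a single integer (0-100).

Op 1: a = malloc(5) -> a = 0; heap: [0-4 ALLOC][5-39 FREE]
Op 2: free(a) -> (freed a); heap: [0-39 FREE]
Op 3: b = malloc(10) -> b = 0; heap: [0-9 ALLOC][10-39 FREE]
Op 4: b = realloc(b, 15) -> b = 0; heap: [0-14 ALLOC][15-39 FREE]
Op 5: c = malloc(2) -> c = 15; heap: [0-14 ALLOC][15-16 ALLOC][17-39 FREE]
Op 6: d = malloc(9) -> d = 17; heap: [0-14 ALLOC][15-16 ALLOC][17-25 ALLOC][26-39 FREE]
Op 7: free(d) -> (freed d); heap: [0-14 ALLOC][15-16 ALLOC][17-39 FREE]
Op 8: e = malloc(7) -> e = 17; heap: [0-14 ALLOC][15-16 ALLOC][17-23 ALLOC][24-39 FREE]
Op 9: f = malloc(3) -> f = 24; heap: [0-14 ALLOC][15-16 ALLOC][17-23 ALLOC][24-26 ALLOC][27-39 FREE]
Op 10: free(b) -> (freed b); heap: [0-14 FREE][15-16 ALLOC][17-23 ALLOC][24-26 ALLOC][27-39 FREE]
Free blocks: [15 13] total_free=28 largest=15 -> 100*(28-15)/28 = 1300/28 ≈ 46.429 -> rounds to 46

Answer: 46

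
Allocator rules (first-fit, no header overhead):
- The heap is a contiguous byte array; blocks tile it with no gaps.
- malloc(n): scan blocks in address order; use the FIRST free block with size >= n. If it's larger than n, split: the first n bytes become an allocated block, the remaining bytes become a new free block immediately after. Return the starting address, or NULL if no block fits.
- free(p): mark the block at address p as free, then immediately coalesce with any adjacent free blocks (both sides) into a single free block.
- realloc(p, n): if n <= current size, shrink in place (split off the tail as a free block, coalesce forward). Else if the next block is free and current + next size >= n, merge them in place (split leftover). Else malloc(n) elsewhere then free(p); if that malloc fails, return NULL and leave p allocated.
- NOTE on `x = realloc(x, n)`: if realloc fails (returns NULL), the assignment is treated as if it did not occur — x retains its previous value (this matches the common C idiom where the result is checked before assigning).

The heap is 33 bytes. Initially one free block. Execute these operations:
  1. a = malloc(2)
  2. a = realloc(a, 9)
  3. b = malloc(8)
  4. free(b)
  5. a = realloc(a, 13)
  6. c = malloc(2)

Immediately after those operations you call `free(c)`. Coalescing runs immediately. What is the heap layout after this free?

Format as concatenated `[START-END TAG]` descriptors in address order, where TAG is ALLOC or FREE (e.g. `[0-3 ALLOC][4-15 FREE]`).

Op 1: a = malloc(2) -> a = 0; heap: [0-1 ALLOC][2-32 FREE]
Op 2: a = realloc(a, 9) -> a = 0; heap: [0-8 ALLOC][9-32 FREE]
Op 3: b = malloc(8) -> b = 9; heap: [0-8 ALLOC][9-16 ALLOC][17-32 FREE]
Op 4: free(b) -> (freed b); heap: [0-8 ALLOC][9-32 FREE]
Op 5: a = realloc(a, 13) -> a = 0; heap: [0-12 ALLOC][13-32 FREE]
Op 6: c = malloc(2) -> c = 13; heap: [0-12 ALLOC][13-14 ALLOC][15-32 FREE]
free(c): c = 13 -> block [13-14 ALLOC]; mark free, coalesce with adjacent free neighbors -> [0-12 ALLOC][13-32 FREE]

Answer: [0-12 ALLOC][13-32 FREE]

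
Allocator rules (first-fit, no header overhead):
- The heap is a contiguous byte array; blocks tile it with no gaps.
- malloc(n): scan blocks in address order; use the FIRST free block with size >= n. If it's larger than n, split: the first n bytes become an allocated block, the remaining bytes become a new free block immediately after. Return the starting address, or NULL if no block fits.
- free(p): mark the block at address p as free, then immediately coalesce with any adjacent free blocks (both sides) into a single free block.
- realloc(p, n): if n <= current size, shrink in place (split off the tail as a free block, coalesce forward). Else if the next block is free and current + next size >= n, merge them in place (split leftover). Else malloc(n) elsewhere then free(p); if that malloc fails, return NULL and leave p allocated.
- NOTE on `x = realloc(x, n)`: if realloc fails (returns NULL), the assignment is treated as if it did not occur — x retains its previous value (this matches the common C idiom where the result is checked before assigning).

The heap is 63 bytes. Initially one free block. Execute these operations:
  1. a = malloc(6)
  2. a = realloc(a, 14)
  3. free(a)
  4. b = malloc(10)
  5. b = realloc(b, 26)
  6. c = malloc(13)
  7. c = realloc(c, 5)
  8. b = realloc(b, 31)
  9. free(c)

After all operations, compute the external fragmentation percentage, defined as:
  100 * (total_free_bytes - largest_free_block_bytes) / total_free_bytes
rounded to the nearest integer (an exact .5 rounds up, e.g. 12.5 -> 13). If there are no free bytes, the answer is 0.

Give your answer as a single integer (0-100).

Op 1: a = malloc(6) -> a = 0; heap: [0-5 ALLOC][6-62 FREE]
Op 2: a = realloc(a, 14) -> a = 0; heap: [0-13 ALLOC][14-62 FREE]
Op 3: free(a) -> (freed a); heap: [0-62 FREE]
Op 4: b = malloc(10) -> b = 0; heap: [0-9 ALLOC][10-62 FREE]
Op 5: b = realloc(b, 26) -> b = 0; heap: [0-25 ALLOC][26-62 FREE]
Op 6: c = malloc(13) -> c = 26; heap: [0-25 ALLOC][26-38 ALLOC][39-62 FREE]
Op 7: c = realloc(c, 5) -> c = 26; heap: [0-25 ALLOC][26-30 ALLOC][31-62 FREE]
Op 8: b = realloc(b, 31) -> b = 31; heap: [0-25 FREE][26-30 ALLOC][31-61 ALLOC][62-62 FREE]
Op 9: free(c) -> (freed c); heap: [0-30 FREE][31-61 ALLOC][62-62 FREE]
Free blocks: [31 1] total_free=32 largest=31 -> 100*(32-31)/32 = 100/32 = 3.125 -> rounds to 3

Answer: 3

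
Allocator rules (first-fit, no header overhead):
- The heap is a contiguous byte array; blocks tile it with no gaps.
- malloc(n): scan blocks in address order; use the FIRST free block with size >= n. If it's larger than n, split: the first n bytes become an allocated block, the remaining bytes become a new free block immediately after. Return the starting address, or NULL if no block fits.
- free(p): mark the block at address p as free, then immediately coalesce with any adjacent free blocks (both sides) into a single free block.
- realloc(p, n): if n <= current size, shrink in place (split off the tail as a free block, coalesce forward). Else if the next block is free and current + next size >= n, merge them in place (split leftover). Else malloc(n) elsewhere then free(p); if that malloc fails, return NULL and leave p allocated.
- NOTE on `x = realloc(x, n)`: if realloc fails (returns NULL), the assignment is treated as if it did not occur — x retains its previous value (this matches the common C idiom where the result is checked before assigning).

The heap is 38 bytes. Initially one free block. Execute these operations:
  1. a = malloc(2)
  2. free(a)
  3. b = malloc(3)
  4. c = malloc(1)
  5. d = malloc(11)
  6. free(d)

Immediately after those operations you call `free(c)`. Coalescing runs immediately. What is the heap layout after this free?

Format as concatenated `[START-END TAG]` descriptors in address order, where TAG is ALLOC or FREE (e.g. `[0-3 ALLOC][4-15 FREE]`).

Answer: [0-2 ALLOC][3-37 FREE]

Derivation:
Op 1: a = malloc(2) -> a = 0; heap: [0-1 ALLOC][2-37 FREE]
Op 2: free(a) -> (freed a); heap: [0-37 FREE]
Op 3: b = malloc(3) -> b = 0; heap: [0-2 ALLOC][3-37 FREE]
Op 4: c = malloc(1) -> c = 3; heap: [0-2 ALLOC][3-3 ALLOC][4-37 FREE]
Op 5: d = malloc(11) -> d = 4; heap: [0-2 ALLOC][3-3 ALLOC][4-14 ALLOC][15-37 FREE]
Op 6: free(d) -> (freed d); heap: [0-2 ALLOC][3-3 ALLOC][4-37 FREE]
free(c): c = 3 -> block [3-3 ALLOC]; mark free, coalesce with adjacent free neighbors -> [0-2 ALLOC][3-37 FREE]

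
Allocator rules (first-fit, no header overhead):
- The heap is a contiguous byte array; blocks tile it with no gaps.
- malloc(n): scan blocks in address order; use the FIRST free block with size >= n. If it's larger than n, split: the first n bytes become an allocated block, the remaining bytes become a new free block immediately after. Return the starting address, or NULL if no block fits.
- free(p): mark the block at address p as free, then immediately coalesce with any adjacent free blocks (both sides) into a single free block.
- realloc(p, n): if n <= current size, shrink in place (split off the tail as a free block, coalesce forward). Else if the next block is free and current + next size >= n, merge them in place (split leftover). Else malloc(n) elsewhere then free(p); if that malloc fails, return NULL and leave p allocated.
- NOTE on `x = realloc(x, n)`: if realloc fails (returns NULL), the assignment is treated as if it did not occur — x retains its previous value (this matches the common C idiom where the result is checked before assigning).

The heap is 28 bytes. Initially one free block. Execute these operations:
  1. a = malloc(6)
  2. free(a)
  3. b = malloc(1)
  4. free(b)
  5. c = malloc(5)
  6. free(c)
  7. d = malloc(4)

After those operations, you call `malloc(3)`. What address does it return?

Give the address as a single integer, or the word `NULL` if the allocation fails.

Answer: 4

Derivation:
Op 1: a = malloc(6) -> a = 0; heap: [0-5 ALLOC][6-27 FREE]
Op 2: free(a) -> (freed a); heap: [0-27 FREE]
Op 3: b = malloc(1) -> b = 0; heap: [0-0 ALLOC][1-27 FREE]
Op 4: free(b) -> (freed b); heap: [0-27 FREE]
Op 5: c = malloc(5) -> c = 0; heap: [0-4 ALLOC][5-27 FREE]
Op 6: free(c) -> (freed c); heap: [0-27 FREE]
Op 7: d = malloc(4) -> d = 0; heap: [0-3 ALLOC][4-27 FREE]
malloc(3): first-fit scan over [0-3 ALLOC][4-27 FREE] -> 4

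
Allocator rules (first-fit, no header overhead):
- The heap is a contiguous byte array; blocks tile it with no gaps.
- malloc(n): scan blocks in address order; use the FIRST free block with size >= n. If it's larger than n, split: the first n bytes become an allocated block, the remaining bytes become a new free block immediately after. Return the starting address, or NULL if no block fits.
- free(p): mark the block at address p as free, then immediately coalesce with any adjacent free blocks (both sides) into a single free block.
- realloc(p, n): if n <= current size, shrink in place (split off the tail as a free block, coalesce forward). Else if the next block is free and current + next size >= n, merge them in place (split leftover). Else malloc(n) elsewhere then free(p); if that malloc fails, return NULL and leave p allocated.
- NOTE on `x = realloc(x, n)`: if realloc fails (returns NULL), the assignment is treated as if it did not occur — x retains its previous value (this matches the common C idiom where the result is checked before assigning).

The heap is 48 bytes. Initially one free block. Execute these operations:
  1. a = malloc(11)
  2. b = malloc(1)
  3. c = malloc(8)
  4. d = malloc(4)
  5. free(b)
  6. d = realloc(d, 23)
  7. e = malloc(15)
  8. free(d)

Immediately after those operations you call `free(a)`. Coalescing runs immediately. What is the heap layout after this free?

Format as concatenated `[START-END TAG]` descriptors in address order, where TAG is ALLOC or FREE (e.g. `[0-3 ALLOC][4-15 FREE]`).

Op 1: a = malloc(11) -> a = 0; heap: [0-10 ALLOC][11-47 FREE]
Op 2: b = malloc(1) -> b = 11; heap: [0-10 ALLOC][11-11 ALLOC][12-47 FREE]
Op 3: c = malloc(8) -> c = 12; heap: [0-10 ALLOC][11-11 ALLOC][12-19 ALLOC][20-47 FREE]
Op 4: d = malloc(4) -> d = 20; heap: [0-10 ALLOC][11-11 ALLOC][12-19 ALLOC][20-23 ALLOC][24-47 FREE]
Op 5: free(b) -> (freed b); heap: [0-10 ALLOC][11-11 FREE][12-19 ALLOC][20-23 ALLOC][24-47 FREE]
Op 6: d = realloc(d, 23) -> d = 20; heap: [0-10 ALLOC][11-11 FREE][12-19 ALLOC][20-42 ALLOC][43-47 FREE]
Op 7: e = malloc(15) -> e = NULL; heap: [0-10 ALLOC][11-11 FREE][12-19 ALLOC][20-42 ALLOC][43-47 FREE]
Op 8: free(d) -> (freed d); heap: [0-10 ALLOC][11-11 FREE][12-19 ALLOC][20-47 FREE]
free(a): a = 0 -> block [0-10 ALLOC]; mark free, coalesce with adjacent free neighbors -> [0-11 FREE][12-19 ALLOC][20-47 FREE]

Answer: [0-11 FREE][12-19 ALLOC][20-47 FREE]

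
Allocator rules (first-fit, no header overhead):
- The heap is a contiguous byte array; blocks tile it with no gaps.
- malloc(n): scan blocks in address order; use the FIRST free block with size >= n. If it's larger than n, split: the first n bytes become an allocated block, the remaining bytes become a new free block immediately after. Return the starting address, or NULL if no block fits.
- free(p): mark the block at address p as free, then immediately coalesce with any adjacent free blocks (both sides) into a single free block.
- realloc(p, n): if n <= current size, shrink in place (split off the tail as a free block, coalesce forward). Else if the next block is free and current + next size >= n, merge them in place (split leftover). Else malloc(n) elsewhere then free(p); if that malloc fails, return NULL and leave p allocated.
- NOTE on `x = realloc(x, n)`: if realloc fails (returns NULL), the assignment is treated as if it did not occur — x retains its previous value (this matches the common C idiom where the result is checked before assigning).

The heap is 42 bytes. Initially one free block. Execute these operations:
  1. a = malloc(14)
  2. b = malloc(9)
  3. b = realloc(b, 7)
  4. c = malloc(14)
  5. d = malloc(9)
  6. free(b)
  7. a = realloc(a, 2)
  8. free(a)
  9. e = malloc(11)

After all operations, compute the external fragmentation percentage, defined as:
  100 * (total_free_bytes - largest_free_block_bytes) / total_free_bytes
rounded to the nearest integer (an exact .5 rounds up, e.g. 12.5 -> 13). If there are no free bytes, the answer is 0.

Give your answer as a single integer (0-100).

Answer: 41

Derivation:
Op 1: a = malloc(14) -> a = 0; heap: [0-13 ALLOC][14-41 FREE]
Op 2: b = malloc(9) -> b = 14; heap: [0-13 ALLOC][14-22 ALLOC][23-41 FREE]
Op 3: b = realloc(b, 7) -> b = 14; heap: [0-13 ALLOC][14-20 ALLOC][21-41 FREE]
Op 4: c = malloc(14) -> c = 21; heap: [0-13 ALLOC][14-20 ALLOC][21-34 ALLOC][35-41 FREE]
Op 5: d = malloc(9) -> d = NULL; heap: [0-13 ALLOC][14-20 ALLOC][21-34 ALLOC][35-41 FREE]
Op 6: free(b) -> (freed b); heap: [0-13 ALLOC][14-20 FREE][21-34 ALLOC][35-41 FREE]
Op 7: a = realloc(a, 2) -> a = 0; heap: [0-1 ALLOC][2-20 FREE][21-34 ALLOC][35-41 FREE]
Op 8: free(a) -> (freed a); heap: [0-20 FREE][21-34 ALLOC][35-41 FREE]
Op 9: e = malloc(11) -> e = 0; heap: [0-10 ALLOC][11-20 FREE][21-34 ALLOC][35-41 FREE]
Free blocks: [10 7] total_free=17 largest=10 -> 100*(17-10)/17 = 700/17 ≈ 41.176 -> rounds to 41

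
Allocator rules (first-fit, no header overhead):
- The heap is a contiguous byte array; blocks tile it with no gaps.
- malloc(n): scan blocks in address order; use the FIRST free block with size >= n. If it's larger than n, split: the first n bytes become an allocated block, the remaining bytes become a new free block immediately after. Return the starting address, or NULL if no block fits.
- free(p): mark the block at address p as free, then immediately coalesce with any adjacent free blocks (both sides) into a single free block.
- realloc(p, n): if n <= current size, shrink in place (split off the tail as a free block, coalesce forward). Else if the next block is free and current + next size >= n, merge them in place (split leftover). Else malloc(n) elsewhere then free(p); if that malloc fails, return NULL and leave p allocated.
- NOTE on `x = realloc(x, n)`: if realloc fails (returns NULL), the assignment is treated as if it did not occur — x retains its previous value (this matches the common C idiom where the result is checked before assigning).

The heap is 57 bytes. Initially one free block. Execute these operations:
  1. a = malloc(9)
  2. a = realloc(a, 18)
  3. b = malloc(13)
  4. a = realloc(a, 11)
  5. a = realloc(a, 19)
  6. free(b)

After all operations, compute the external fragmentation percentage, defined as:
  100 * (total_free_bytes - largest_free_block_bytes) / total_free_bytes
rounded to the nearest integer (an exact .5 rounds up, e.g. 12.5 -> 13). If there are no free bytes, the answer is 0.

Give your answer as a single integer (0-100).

Op 1: a = malloc(9) -> a = 0; heap: [0-8 ALLOC][9-56 FREE]
Op 2: a = realloc(a, 18) -> a = 0; heap: [0-17 ALLOC][18-56 FREE]
Op 3: b = malloc(13) -> b = 18; heap: [0-17 ALLOC][18-30 ALLOC][31-56 FREE]
Op 4: a = realloc(a, 11) -> a = 0; heap: [0-10 ALLOC][11-17 FREE][18-30 ALLOC][31-56 FREE]
Op 5: a = realloc(a, 19) -> a = 31; heap: [0-17 FREE][18-30 ALLOC][31-49 ALLOC][50-56 FREE]
Op 6: free(b) -> (freed b); heap: [0-30 FREE][31-49 ALLOC][50-56 FREE]
Free blocks: [31 7] total_free=38 largest=31 -> 100*(38-31)/38 = 700/38 ≈ 18.421 -> rounds to 18

Answer: 18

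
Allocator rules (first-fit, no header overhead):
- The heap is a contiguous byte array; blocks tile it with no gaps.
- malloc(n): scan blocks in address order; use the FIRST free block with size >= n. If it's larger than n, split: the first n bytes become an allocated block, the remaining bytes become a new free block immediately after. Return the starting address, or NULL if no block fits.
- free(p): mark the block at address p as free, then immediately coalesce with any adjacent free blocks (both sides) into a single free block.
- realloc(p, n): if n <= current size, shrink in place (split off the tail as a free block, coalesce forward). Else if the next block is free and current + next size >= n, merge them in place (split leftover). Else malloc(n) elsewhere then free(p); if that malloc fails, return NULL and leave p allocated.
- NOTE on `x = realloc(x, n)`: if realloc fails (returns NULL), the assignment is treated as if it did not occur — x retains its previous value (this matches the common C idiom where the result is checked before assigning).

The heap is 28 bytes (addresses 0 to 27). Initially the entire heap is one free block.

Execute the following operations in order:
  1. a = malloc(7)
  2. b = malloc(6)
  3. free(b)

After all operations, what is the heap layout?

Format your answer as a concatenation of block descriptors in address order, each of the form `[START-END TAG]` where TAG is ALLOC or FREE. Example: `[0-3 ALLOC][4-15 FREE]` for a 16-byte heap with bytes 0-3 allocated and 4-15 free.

Op 1: a = malloc(7) -> a = 0; heap: [0-6 ALLOC][7-27 FREE]
Op 2: b = malloc(6) -> b = 7; heap: [0-6 ALLOC][7-12 ALLOC][13-27 FREE]
Op 3: free(b) -> (freed b); heap: [0-6 ALLOC][7-27 FREE]

Answer: [0-6 ALLOC][7-27 FREE]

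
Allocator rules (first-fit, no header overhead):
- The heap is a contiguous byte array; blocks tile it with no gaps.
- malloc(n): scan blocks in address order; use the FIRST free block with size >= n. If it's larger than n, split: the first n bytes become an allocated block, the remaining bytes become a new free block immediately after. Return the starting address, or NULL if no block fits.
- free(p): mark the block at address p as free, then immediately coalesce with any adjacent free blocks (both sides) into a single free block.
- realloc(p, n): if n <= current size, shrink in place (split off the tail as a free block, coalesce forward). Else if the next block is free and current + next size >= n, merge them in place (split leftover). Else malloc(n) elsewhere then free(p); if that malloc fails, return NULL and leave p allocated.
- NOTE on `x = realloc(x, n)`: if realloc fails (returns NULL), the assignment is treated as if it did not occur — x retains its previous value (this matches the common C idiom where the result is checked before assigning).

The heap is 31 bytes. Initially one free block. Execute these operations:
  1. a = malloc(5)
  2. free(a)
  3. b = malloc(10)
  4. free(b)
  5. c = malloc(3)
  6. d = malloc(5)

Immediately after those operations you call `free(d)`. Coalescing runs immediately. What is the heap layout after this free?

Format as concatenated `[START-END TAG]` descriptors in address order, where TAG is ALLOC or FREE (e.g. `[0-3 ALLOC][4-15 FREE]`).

Answer: [0-2 ALLOC][3-30 FREE]

Derivation:
Op 1: a = malloc(5) -> a = 0; heap: [0-4 ALLOC][5-30 FREE]
Op 2: free(a) -> (freed a); heap: [0-30 FREE]
Op 3: b = malloc(10) -> b = 0; heap: [0-9 ALLOC][10-30 FREE]
Op 4: free(b) -> (freed b); heap: [0-30 FREE]
Op 5: c = malloc(3) -> c = 0; heap: [0-2 ALLOC][3-30 FREE]
Op 6: d = malloc(5) -> d = 3; heap: [0-2 ALLOC][3-7 ALLOC][8-30 FREE]
free(d): d = 3 -> block [3-7 ALLOC]; mark free, coalesce with adjacent free neighbors -> [0-2 ALLOC][3-30 FREE]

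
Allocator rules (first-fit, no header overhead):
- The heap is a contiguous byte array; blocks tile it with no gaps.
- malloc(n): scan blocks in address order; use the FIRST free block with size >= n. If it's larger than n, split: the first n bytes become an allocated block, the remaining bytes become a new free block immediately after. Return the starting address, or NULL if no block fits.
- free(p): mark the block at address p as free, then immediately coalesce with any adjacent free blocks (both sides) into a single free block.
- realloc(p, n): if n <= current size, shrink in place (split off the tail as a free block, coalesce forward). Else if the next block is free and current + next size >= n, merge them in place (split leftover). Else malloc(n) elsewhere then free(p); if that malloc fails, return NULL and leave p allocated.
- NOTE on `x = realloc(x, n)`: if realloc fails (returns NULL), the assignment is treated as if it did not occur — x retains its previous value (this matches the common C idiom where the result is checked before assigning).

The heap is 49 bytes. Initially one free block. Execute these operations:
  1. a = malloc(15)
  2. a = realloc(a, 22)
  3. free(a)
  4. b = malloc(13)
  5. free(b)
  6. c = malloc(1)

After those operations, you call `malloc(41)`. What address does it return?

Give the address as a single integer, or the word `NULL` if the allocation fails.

Answer: 1

Derivation:
Op 1: a = malloc(15) -> a = 0; heap: [0-14 ALLOC][15-48 FREE]
Op 2: a = realloc(a, 22) -> a = 0; heap: [0-21 ALLOC][22-48 FREE]
Op 3: free(a) -> (freed a); heap: [0-48 FREE]
Op 4: b = malloc(13) -> b = 0; heap: [0-12 ALLOC][13-48 FREE]
Op 5: free(b) -> (freed b); heap: [0-48 FREE]
Op 6: c = malloc(1) -> c = 0; heap: [0-0 ALLOC][1-48 FREE]
malloc(41): first-fit scan over [0-0 ALLOC][1-48 FREE] -> 1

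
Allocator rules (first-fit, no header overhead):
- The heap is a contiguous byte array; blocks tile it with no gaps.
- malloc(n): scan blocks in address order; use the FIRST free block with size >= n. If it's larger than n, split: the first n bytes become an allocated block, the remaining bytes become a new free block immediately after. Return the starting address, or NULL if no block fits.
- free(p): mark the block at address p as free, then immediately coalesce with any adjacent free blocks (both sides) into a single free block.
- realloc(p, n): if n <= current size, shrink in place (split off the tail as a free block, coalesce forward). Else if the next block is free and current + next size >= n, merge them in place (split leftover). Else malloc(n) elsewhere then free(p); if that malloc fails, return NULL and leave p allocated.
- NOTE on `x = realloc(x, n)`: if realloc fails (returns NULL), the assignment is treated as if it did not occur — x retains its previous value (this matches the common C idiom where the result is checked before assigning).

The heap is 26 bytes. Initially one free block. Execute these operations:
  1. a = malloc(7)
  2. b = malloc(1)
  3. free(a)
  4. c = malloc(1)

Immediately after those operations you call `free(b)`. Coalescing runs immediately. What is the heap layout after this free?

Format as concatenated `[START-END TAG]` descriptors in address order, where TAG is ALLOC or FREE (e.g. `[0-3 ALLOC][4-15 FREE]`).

Answer: [0-0 ALLOC][1-25 FREE]

Derivation:
Op 1: a = malloc(7) -> a = 0; heap: [0-6 ALLOC][7-25 FREE]
Op 2: b = malloc(1) -> b = 7; heap: [0-6 ALLOC][7-7 ALLOC][8-25 FREE]
Op 3: free(a) -> (freed a); heap: [0-6 FREE][7-7 ALLOC][8-25 FREE]
Op 4: c = malloc(1) -> c = 0; heap: [0-0 ALLOC][1-6 FREE][7-7 ALLOC][8-25 FREE]
free(b): b = 7 -> block [7-7 ALLOC]; mark free, coalesce with adjacent free neighbors -> [0-0 ALLOC][1-25 FREE]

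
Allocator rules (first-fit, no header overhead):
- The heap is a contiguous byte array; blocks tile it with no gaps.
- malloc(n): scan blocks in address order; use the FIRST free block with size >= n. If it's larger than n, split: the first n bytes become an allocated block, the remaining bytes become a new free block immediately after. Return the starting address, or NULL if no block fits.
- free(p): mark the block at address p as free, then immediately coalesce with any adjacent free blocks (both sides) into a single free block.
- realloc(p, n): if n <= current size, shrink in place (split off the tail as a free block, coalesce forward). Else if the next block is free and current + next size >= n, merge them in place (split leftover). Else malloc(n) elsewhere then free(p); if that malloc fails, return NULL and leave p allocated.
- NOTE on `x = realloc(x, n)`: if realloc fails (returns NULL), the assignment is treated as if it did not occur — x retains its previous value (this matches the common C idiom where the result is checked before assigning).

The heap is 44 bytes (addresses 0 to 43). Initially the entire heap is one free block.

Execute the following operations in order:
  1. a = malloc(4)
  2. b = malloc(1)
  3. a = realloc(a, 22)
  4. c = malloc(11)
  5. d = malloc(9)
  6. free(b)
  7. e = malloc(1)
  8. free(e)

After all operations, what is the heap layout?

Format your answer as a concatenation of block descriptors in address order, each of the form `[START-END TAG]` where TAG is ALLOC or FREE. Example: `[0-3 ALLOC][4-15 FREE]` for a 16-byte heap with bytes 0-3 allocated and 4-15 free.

Op 1: a = malloc(4) -> a = 0; heap: [0-3 ALLOC][4-43 FREE]
Op 2: b = malloc(1) -> b = 4; heap: [0-3 ALLOC][4-4 ALLOC][5-43 FREE]
Op 3: a = realloc(a, 22) -> a = 5; heap: [0-3 FREE][4-4 ALLOC][5-26 ALLOC][27-43 FREE]
Op 4: c = malloc(11) -> c = 27; heap: [0-3 FREE][4-4 ALLOC][5-26 ALLOC][27-37 ALLOC][38-43 FREE]
Op 5: d = malloc(9) -> d = NULL; heap: [0-3 FREE][4-4 ALLOC][5-26 ALLOC][27-37 ALLOC][38-43 FREE]
Op 6: free(b) -> (freed b); heap: [0-4 FREE][5-26 ALLOC][27-37 ALLOC][38-43 FREE]
Op 7: e = malloc(1) -> e = 0; heap: [0-0 ALLOC][1-4 FREE][5-26 ALLOC][27-37 ALLOC][38-43 FREE]
Op 8: free(e) -> (freed e); heap: [0-4 FREE][5-26 ALLOC][27-37 ALLOC][38-43 FREE]

Answer: [0-4 FREE][5-26 ALLOC][27-37 ALLOC][38-43 FREE]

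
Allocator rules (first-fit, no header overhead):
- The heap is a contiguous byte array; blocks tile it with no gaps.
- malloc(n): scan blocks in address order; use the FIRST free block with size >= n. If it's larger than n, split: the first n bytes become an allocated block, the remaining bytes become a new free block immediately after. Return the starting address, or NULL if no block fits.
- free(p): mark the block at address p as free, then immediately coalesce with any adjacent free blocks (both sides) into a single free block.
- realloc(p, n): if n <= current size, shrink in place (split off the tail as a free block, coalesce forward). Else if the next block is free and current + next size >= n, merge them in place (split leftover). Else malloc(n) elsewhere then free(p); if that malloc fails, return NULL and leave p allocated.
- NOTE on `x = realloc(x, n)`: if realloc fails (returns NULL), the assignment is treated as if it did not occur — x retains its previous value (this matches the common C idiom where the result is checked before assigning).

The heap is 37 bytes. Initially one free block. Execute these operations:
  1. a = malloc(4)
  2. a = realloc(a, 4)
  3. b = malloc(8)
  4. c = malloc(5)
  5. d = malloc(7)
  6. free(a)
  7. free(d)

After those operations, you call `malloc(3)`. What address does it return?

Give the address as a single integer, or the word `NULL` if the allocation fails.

Answer: 0

Derivation:
Op 1: a = malloc(4) -> a = 0; heap: [0-3 ALLOC][4-36 FREE]
Op 2: a = realloc(a, 4) -> a = 0; heap: [0-3 ALLOC][4-36 FREE]
Op 3: b = malloc(8) -> b = 4; heap: [0-3 ALLOC][4-11 ALLOC][12-36 FREE]
Op 4: c = malloc(5) -> c = 12; heap: [0-3 ALLOC][4-11 ALLOC][12-16 ALLOC][17-36 FREE]
Op 5: d = malloc(7) -> d = 17; heap: [0-3 ALLOC][4-11 ALLOC][12-16 ALLOC][17-23 ALLOC][24-36 FREE]
Op 6: free(a) -> (freed a); heap: [0-3 FREE][4-11 ALLOC][12-16 ALLOC][17-23 ALLOC][24-36 FREE]
Op 7: free(d) -> (freed d); heap: [0-3 FREE][4-11 ALLOC][12-16 ALLOC][17-36 FREE]
malloc(3): first-fit scan over [0-3 FREE][4-11 ALLOC][12-16 ALLOC][17-36 FREE] -> 0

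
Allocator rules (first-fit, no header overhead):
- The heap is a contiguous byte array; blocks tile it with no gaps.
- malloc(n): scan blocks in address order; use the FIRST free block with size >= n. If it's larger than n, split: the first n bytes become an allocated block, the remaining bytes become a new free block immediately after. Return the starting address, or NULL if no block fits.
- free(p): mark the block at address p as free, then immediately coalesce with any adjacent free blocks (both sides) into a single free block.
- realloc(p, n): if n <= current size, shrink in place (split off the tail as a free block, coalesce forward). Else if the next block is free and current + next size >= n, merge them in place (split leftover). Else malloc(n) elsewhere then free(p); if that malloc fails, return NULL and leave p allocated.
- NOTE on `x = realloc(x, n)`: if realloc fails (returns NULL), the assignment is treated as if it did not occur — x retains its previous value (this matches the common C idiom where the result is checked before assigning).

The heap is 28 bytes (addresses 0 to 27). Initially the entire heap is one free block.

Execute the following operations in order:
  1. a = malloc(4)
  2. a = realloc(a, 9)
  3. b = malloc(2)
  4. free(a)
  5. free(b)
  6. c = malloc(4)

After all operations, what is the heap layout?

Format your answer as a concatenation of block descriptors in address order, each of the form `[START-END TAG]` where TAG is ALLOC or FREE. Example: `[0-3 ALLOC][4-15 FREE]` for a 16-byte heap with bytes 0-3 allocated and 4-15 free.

Op 1: a = malloc(4) -> a = 0; heap: [0-3 ALLOC][4-27 FREE]
Op 2: a = realloc(a, 9) -> a = 0; heap: [0-8 ALLOC][9-27 FREE]
Op 3: b = malloc(2) -> b = 9; heap: [0-8 ALLOC][9-10 ALLOC][11-27 FREE]
Op 4: free(a) -> (freed a); heap: [0-8 FREE][9-10 ALLOC][11-27 FREE]
Op 5: free(b) -> (freed b); heap: [0-27 FREE]
Op 6: c = malloc(4) -> c = 0; heap: [0-3 ALLOC][4-27 FREE]

Answer: [0-3 ALLOC][4-27 FREE]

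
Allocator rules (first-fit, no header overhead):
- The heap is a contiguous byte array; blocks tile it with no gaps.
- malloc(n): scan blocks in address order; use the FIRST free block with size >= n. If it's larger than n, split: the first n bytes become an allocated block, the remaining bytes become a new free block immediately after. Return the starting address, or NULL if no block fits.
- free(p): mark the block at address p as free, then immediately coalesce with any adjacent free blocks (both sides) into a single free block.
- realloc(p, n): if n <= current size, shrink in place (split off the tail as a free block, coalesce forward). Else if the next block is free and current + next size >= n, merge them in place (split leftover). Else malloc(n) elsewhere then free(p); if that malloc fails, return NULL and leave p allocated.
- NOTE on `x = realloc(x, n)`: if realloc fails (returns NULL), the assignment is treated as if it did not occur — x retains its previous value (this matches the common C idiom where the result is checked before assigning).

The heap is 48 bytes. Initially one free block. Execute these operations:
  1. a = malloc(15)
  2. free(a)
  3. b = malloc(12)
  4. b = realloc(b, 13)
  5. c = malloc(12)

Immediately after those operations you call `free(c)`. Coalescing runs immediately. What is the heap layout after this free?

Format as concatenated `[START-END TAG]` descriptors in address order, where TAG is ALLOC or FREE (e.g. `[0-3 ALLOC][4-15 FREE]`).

Op 1: a = malloc(15) -> a = 0; heap: [0-14 ALLOC][15-47 FREE]
Op 2: free(a) -> (freed a); heap: [0-47 FREE]
Op 3: b = malloc(12) -> b = 0; heap: [0-11 ALLOC][12-47 FREE]
Op 4: b = realloc(b, 13) -> b = 0; heap: [0-12 ALLOC][13-47 FREE]
Op 5: c = malloc(12) -> c = 13; heap: [0-12 ALLOC][13-24 ALLOC][25-47 FREE]
free(c): c = 13 -> block [13-24 ALLOC]; mark free, coalesce with adjacent free neighbors -> [0-12 ALLOC][13-47 FREE]

Answer: [0-12 ALLOC][13-47 FREE]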